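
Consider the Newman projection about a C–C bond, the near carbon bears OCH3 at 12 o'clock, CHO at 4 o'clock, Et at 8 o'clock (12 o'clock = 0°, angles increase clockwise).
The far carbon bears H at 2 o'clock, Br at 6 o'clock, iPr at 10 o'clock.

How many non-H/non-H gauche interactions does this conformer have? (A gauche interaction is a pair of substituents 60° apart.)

4

Non-H gauche pairs: OCH3(0°)/iPr(300°); CHO(120°)/Br(180°); Et(240°)/Br(180°); Et(240°)/iPr(300°) — 4 interactions.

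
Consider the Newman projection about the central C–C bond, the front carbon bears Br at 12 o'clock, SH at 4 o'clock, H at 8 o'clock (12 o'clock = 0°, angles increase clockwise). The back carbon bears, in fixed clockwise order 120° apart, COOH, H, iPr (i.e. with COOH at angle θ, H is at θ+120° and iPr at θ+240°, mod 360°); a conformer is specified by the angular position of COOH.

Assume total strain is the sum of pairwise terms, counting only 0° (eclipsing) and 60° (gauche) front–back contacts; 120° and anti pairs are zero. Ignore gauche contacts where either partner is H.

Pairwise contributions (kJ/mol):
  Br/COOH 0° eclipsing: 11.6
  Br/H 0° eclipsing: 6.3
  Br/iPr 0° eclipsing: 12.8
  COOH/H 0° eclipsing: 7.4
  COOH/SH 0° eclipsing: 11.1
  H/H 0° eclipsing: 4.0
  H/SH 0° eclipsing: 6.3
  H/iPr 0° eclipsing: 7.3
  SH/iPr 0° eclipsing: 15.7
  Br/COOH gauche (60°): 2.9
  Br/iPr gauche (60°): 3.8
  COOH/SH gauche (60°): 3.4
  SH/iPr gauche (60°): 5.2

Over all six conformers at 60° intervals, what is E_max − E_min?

21.3 kJ/mol

COOH at 0° (eclipsed): Br–COOH eclipsed, SH–H eclipsed, H–iPr eclipsed; 11.6 + 6.3 + 7.3 = 25.2 kJ/mol.
COOH at 60° (staggered): Br–COOH gauche, Br–iPr gauche, SH–COOH gauche; 2.9 + 3.8 + 3.4 = 10.1 kJ/mol.
COOH at 120° (eclipsed): Br–iPr eclipsed, SH–COOH eclipsed, H–H eclipsed; 12.8 + 11.1 + 4.0 = 27.9 kJ/mol.
COOH at 180° (staggered): Br–iPr gauche, SH–COOH gauche, SH–iPr gauche; 3.8 + 3.4 + 5.2 = 12.4 kJ/mol.
COOH at 240° (eclipsed): Br–H eclipsed, SH–iPr eclipsed, H–COOH eclipsed; 6.3 + 15.7 + 7.4 = 29.4 kJ/mol.
COOH at 300° (staggered): Br–COOH gauche, SH–iPr gauche; 2.9 + 5.2 = 8.1 kJ/mol.
Max at 240° (29.4 kJ/mol), min at 300° (8.1 kJ/mol); barrier = 21.3 kJ/mol.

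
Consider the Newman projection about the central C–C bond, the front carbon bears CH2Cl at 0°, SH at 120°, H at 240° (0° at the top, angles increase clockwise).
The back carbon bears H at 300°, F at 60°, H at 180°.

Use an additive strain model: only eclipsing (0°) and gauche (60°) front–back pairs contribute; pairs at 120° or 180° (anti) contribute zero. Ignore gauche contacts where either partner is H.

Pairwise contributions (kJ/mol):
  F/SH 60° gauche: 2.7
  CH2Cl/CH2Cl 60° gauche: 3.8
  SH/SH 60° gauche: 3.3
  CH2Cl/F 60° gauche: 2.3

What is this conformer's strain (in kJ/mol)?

This conformer (staggered): CH2Cl(0°)/F(60°) gauche 2.3; SH(120°)/F(60°) gauche 2.7 → 5.0 kJ/mol.

5.0 kJ/mol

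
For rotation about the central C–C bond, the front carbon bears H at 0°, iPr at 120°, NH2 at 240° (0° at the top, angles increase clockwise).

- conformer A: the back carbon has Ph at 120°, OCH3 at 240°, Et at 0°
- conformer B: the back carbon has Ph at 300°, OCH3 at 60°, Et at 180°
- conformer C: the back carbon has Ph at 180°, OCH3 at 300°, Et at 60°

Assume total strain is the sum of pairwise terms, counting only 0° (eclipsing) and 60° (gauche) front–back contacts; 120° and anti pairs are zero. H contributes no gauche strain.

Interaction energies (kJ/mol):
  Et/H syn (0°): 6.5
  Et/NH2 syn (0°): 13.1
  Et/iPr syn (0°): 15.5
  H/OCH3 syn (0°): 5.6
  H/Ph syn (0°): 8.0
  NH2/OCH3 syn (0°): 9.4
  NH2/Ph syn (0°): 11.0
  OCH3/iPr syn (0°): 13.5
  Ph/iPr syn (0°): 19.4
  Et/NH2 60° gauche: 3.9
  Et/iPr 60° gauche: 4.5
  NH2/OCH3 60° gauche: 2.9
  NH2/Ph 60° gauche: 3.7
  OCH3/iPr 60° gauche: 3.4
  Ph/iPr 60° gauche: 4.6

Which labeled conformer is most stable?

B

A (eclipsed): H(0°)/Et(0°) eclipsed 6.5; iPr(120°)/Ph(120°) eclipsed 19.4; NH2(240°)/OCH3(240°) eclipsed 9.4 → 35.3 kJ/mol.
B (staggered): iPr(120°)/OCH3(60°) gauche 3.4; iPr(120°)/Et(180°) gauche 4.5; NH2(240°)/Ph(300°) gauche 3.7; NH2(240°)/Et(180°) gauche 3.9 → 15.5 kJ/mol.
C (staggered): iPr(120°)/Ph(180°) gauche 4.6; iPr(120°)/Et(60°) gauche 4.5; NH2(240°)/Ph(180°) gauche 3.7; NH2(240°)/OCH3(300°) gauche 2.9 → 15.7 kJ/mol.
B has the lowest total (15.5 kJ/mol).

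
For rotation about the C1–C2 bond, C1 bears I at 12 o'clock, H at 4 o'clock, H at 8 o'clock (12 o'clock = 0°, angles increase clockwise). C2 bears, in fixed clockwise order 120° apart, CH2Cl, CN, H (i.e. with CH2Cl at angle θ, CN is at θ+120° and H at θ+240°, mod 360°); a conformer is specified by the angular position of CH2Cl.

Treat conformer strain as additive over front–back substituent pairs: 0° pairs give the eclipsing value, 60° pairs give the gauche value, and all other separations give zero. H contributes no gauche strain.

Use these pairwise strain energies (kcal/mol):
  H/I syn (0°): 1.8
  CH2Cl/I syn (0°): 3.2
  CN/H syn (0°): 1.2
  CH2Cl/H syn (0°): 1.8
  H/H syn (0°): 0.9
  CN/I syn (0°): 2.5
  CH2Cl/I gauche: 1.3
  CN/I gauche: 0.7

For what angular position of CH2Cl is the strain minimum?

CH2Cl at 0° (eclipsed): I–CH2Cl eclipsed, H–CN eclipsed, H–H eclipsed; 3.2 + 1.2 + 0.9 = 5.3 kcal/mol.
CH2Cl at 60° (staggered): I–CH2Cl gauche; 1.3 = 1.3 kcal/mol.
CH2Cl at 120° (eclipsed): I–H eclipsed, H–CH2Cl eclipsed, H–CN eclipsed; 1.8 + 1.8 + 1.2 = 4.8 kcal/mol.
CH2Cl at 180° (staggered): I–CN gauche; 0.7 = 0.7 kcal/mol.
CH2Cl at 240° (eclipsed): I–CN eclipsed, H–H eclipsed, H–CH2Cl eclipsed; 2.5 + 0.9 + 1.8 = 5.2 kcal/mol.
CH2Cl at 300° (staggered): I–CH2Cl gauche, I–CN gauche; 1.3 + 0.7 = 2.0 kcal/mol.
The minimum (0.7 kcal/mol) occurs with CH2Cl at 180°.

180°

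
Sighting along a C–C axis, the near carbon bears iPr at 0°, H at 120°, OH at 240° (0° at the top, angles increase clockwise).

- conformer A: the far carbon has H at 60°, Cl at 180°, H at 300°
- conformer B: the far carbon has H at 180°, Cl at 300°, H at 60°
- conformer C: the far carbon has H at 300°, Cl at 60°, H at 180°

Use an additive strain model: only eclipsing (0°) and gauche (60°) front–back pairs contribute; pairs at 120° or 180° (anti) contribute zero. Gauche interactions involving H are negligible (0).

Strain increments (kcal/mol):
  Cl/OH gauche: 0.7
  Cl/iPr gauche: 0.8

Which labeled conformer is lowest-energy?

A is staggered. OH at 240° is gauche with Cl at 180° (0.7). Total 0.7 kcal/mol.
B is staggered. iPr at 0° is gauche with Cl at 300° (0.8); OH at 240° is gauche with Cl at 300° (0.7). Total 1.5 kcal/mol.
C is staggered. iPr at 0° is gauche with Cl at 60° (0.8). Total 0.8 kcal/mol.
A has the lowest total (0.7 kcal/mol).

A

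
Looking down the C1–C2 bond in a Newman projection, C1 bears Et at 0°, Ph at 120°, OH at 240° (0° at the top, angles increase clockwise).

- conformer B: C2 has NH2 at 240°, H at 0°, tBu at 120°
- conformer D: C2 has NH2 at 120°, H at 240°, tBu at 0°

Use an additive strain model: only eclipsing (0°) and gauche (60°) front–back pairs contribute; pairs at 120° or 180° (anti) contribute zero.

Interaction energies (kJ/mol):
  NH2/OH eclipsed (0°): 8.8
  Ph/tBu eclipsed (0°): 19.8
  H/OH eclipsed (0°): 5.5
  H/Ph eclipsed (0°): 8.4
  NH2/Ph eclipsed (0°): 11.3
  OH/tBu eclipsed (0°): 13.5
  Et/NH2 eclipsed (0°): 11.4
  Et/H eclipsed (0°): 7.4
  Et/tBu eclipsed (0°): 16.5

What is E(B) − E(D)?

B (eclipsed): Et–H eclipsed, Ph–tBu eclipsed, OH–NH2 eclipsed; 7.4 + 19.8 + 8.8 = 36.0 kJ/mol.
D (eclipsed): Et–tBu eclipsed, Ph–NH2 eclipsed, OH–H eclipsed; 16.5 + 11.3 + 5.5 = 33.3 kJ/mol.
E(B) − E(D) = 36.0 − 33.3 = +2.7 kJ/mol.

+2.7 kJ/mol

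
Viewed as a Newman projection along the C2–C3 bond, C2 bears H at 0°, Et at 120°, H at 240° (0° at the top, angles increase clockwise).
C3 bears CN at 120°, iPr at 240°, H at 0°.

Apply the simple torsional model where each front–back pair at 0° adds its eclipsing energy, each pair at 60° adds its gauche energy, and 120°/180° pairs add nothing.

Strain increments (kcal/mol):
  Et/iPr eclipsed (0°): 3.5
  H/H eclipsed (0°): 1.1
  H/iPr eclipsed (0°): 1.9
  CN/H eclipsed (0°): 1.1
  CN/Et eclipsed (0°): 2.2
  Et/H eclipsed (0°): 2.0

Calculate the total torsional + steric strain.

5.2 kcal/mol

This conformer (eclipsed): H–H eclipsed, Et–CN eclipsed, H–iPr eclipsed; 1.1 + 2.2 + 1.9 = 5.2 kcal/mol.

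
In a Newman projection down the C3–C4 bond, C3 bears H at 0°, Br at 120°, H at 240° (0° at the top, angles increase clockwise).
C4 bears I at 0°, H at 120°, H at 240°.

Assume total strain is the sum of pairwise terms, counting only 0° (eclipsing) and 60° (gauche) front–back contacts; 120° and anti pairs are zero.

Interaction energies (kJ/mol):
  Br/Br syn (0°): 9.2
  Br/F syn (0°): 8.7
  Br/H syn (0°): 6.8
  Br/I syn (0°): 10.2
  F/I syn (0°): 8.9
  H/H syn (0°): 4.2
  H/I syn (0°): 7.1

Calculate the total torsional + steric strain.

18.1 kJ/mol

This conformer (eclipsed): H(0°)/I(0°) eclipsed 7.1; Br(120°)/H(120°) eclipsed 6.8; H(240°)/H(240°) eclipsed 4.2 → 18.1 kJ/mol.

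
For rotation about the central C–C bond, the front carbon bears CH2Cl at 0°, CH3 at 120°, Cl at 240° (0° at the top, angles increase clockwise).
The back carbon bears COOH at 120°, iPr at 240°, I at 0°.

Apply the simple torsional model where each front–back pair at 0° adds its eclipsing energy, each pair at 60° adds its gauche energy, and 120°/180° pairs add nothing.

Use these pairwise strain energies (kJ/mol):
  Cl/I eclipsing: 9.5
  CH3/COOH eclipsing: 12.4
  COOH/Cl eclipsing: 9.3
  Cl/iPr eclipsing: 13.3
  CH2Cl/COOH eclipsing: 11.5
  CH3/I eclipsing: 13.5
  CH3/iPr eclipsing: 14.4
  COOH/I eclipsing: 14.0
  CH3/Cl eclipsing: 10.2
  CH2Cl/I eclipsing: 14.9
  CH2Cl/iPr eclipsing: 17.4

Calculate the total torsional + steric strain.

This conformer (eclipsed): CH2Cl(0°)/I(0°) eclipsed 14.9; CH3(120°)/COOH(120°) eclipsed 12.4; Cl(240°)/iPr(240°) eclipsed 13.3 → 40.6 kJ/mol.

40.6 kJ/mol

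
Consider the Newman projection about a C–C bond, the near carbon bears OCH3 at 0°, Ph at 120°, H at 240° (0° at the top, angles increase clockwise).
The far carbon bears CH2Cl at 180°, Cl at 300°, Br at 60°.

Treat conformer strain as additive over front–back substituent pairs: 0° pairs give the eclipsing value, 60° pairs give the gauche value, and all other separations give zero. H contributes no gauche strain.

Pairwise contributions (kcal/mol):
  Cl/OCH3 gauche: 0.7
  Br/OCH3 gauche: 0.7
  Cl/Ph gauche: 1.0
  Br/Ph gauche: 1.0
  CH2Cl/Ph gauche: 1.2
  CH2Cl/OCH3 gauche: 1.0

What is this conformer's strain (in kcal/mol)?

This conformer (staggered): OCH3–Cl gauche, OCH3–Br gauche, Ph–CH2Cl gauche, Ph–Br gauche; 0.7 + 0.7 + 1.2 + 1.0 = 3.6 kcal/mol.

3.6 kcal/mol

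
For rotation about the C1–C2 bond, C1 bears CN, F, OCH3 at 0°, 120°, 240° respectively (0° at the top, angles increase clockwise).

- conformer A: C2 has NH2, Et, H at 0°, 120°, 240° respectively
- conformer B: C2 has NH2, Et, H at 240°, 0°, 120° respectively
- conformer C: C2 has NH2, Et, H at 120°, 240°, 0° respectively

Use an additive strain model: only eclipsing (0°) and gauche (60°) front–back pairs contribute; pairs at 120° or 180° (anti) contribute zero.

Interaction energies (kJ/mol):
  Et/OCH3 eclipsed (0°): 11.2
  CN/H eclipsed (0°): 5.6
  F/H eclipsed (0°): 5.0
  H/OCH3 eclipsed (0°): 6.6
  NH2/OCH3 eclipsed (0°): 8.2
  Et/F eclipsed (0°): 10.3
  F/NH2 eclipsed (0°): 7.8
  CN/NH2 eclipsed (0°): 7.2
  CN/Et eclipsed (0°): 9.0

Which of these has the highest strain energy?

C

A is eclipsed. CN at 0° is eclipsed with NH2 at 0° (7.2); F at 120° is eclipsed with Et at 120° (10.3); OCH3 at 240° is eclipsed with H at 240° (6.6). Total 24.1 kJ/mol.
B is eclipsed. CN at 0° is eclipsed with Et at 0° (9.0); F at 120° is eclipsed with H at 120° (5.0); OCH3 at 240° is eclipsed with NH2 at 240° (8.2). Total 22.2 kJ/mol.
C is eclipsed. CN at 0° is eclipsed with H at 0° (5.6); F at 120° is eclipsed with NH2 at 120° (7.8); OCH3 at 240° is eclipsed with Et at 240° (11.2). Total 24.6 kJ/mol.
C has the highest total (24.6 kJ/mol).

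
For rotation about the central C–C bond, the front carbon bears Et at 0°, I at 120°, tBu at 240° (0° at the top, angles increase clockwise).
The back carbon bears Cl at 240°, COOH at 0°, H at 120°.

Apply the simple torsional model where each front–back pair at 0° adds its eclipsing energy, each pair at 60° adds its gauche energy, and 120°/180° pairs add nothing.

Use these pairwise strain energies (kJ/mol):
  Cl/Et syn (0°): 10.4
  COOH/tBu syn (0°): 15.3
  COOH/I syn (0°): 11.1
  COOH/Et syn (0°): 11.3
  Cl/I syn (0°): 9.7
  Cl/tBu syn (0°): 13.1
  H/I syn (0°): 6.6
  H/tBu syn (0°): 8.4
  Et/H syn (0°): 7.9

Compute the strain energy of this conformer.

This conformer (eclipsed): Et(0°)/COOH(0°) eclipsed 11.3; I(120°)/H(120°) eclipsed 6.6; tBu(240°)/Cl(240°) eclipsed 13.1 → 31.0 kJ/mol.

31.0 kJ/mol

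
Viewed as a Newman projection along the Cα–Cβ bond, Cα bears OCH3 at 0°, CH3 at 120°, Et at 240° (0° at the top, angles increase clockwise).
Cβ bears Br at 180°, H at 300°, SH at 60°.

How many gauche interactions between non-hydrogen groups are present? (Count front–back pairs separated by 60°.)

Non-H gauche pairs: OCH3(0°)/SH(60°); CH3(120°)/Br(180°); CH3(120°)/SH(60°); Et(240°)/Br(180°) — 4 interactions.

4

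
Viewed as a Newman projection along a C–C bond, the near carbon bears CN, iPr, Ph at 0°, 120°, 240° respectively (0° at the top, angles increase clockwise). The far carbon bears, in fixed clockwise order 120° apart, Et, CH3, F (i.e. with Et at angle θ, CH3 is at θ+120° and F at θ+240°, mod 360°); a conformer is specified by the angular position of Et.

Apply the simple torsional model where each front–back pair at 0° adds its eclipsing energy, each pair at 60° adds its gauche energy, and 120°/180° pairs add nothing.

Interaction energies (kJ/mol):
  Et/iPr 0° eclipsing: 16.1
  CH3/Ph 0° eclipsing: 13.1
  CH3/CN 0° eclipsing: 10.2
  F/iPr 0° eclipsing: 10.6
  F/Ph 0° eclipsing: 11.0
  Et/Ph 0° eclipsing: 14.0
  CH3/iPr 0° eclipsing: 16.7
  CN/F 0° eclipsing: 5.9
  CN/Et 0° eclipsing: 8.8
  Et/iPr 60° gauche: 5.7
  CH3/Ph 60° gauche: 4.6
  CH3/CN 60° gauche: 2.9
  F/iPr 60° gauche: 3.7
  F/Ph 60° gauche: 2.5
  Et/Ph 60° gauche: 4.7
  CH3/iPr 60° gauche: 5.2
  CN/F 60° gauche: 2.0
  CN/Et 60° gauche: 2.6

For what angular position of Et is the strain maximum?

Et at 0° is eclipsed. CN at 0° is eclipsed with Et at 0° (8.8); iPr at 120° is eclipsed with CH3 at 120° (16.7); Ph at 240° is eclipsed with F at 240° (11.0). Total 36.5 kJ/mol.
Et at 60° is staggered. CN at 0° is gauche with Et at 60° (2.6); CN at 0° is gauche with F at 300° (2.0); iPr at 120° is gauche with Et at 60° (5.7); iPr at 120° is gauche with CH3 at 180° (5.2); Ph at 240° is gauche with CH3 at 180° (4.6); Ph at 240° is gauche with F at 300° (2.5). Total 22.6 kJ/mol.
Et at 120° is eclipsed. CN at 0° is eclipsed with F at 0° (5.9); iPr at 120° is eclipsed with Et at 120° (16.1); Ph at 240° is eclipsed with CH3 at 240° (13.1). Total 35.1 kJ/mol.
Et at 180° is staggered. CN at 0° is gauche with CH3 at 300° (2.9); CN at 0° is gauche with F at 60° (2.0); iPr at 120° is gauche with Et at 180° (5.7); iPr at 120° is gauche with F at 60° (3.7); Ph at 240° is gauche with Et at 180° (4.7); Ph at 240° is gauche with CH3 at 300° (4.6). Total 23.6 kJ/mol.
Et at 240° is eclipsed. CN at 0° is eclipsed with CH3 at 0° (10.2); iPr at 120° is eclipsed with F at 120° (10.6); Ph at 240° is eclipsed with Et at 240° (14.0). Total 34.8 kJ/mol.
Et at 300° is staggered. CN at 0° is gauche with Et at 300° (2.6); CN at 0° is gauche with CH3 at 60° (2.9); iPr at 120° is gauche with CH3 at 60° (5.2); iPr at 120° is gauche with F at 180° (3.7); Ph at 240° is gauche with Et at 300° (4.7); Ph at 240° is gauche with F at 180° (2.5). Total 21.6 kJ/mol.
The maximum (36.5 kJ/mol) occurs with Et at 0°.

0°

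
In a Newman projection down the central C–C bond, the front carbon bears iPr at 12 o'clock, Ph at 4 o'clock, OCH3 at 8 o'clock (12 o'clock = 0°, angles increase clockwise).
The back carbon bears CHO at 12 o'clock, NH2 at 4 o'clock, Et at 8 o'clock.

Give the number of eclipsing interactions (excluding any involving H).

3

Non-H eclipsing pairs: iPr(0°)/CHO(0°); Ph(120°)/NH2(120°); OCH3(240°)/Et(240°) — 3 interactions.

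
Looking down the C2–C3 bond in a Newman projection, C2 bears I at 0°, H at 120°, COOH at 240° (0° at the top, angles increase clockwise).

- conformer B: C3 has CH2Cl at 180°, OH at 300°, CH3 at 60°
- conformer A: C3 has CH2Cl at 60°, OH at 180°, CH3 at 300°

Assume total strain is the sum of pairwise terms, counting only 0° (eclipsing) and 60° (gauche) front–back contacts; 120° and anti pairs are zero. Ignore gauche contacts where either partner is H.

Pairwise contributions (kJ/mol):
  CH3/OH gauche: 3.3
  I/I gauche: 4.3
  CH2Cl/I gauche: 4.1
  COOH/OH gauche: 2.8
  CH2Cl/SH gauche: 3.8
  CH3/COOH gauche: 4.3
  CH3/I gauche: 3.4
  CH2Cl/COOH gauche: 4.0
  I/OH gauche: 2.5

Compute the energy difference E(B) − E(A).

B is staggered. I at 0° is gauche with OH at 300° (2.5); I at 0° is gauche with CH3 at 60° (3.4); COOH at 240° is gauche with CH2Cl at 180° (4.0); COOH at 240° is gauche with OH at 300° (2.8). Total 12.7 kJ/mol.
A is staggered. I at 0° is gauche with CH2Cl at 60° (4.1); I at 0° is gauche with CH3 at 300° (3.4); COOH at 240° is gauche with OH at 180° (2.8); COOH at 240° is gauche with CH3 at 300° (4.3). Total 14.6 kJ/mol.
E(B) − E(A) = 12.7 − 14.6 = -1.9 kJ/mol.

-1.9 kJ/mol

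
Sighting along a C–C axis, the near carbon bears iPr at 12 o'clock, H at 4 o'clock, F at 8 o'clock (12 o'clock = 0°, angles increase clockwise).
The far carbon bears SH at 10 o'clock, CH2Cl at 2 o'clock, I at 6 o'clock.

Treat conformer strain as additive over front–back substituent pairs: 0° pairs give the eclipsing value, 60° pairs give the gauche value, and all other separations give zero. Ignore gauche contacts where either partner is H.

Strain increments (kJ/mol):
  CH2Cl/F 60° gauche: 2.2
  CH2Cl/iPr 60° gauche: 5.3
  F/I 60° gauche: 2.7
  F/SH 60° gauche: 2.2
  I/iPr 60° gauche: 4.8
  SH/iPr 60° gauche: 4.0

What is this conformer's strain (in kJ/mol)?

14.2 kJ/mol

This conformer (staggered): iPr–SH gauche, iPr–CH2Cl gauche, F–SH gauche, F–I gauche; 4.0 + 5.3 + 2.2 + 2.7 = 14.2 kJ/mol.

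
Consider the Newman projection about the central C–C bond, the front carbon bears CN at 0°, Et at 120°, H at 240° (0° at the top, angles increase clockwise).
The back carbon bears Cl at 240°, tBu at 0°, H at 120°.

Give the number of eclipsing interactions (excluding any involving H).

Non-H eclipsing pairs: CN(0°)/tBu(0°) — 1 interaction.

1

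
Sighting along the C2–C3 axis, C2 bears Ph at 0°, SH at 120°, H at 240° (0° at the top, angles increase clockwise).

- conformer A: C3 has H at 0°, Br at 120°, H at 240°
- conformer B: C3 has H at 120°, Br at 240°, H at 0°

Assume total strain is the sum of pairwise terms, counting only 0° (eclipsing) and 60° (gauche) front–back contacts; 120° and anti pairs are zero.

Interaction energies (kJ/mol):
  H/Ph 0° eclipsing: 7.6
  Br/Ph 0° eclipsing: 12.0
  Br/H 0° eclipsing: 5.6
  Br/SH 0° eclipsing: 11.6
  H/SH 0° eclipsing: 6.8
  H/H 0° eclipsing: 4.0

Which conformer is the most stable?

B

A is eclipsed. Ph at 0° is eclipsed with H at 0° (7.6); SH at 120° is eclipsed with Br at 120° (11.6); H at 240° is eclipsed with H at 240° (4.0). Total 23.2 kJ/mol.
B is eclipsed. Ph at 0° is eclipsed with H at 0° (7.6); SH at 120° is eclipsed with H at 120° (6.8); H at 240° is eclipsed with Br at 240° (5.6). Total 20.0 kJ/mol.
B has the lowest total (20.0 kJ/mol).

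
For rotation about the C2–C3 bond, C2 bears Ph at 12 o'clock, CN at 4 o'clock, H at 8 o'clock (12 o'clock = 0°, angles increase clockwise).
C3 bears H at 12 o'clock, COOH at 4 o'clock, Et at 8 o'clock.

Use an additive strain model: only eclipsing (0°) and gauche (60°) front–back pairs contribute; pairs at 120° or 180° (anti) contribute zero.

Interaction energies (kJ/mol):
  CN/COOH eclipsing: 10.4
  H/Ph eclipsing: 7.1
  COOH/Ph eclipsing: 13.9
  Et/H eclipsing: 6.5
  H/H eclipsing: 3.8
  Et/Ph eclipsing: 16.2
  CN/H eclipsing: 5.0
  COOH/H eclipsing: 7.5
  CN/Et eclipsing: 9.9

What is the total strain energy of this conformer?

24.0 kJ/mol

This conformer is eclipsed. Ph at 0° is eclipsed with H at 0° (7.1); CN at 120° is eclipsed with COOH at 120° (10.4); H at 240° is eclipsed with Et at 240° (6.5). Total 24.0 kJ/mol.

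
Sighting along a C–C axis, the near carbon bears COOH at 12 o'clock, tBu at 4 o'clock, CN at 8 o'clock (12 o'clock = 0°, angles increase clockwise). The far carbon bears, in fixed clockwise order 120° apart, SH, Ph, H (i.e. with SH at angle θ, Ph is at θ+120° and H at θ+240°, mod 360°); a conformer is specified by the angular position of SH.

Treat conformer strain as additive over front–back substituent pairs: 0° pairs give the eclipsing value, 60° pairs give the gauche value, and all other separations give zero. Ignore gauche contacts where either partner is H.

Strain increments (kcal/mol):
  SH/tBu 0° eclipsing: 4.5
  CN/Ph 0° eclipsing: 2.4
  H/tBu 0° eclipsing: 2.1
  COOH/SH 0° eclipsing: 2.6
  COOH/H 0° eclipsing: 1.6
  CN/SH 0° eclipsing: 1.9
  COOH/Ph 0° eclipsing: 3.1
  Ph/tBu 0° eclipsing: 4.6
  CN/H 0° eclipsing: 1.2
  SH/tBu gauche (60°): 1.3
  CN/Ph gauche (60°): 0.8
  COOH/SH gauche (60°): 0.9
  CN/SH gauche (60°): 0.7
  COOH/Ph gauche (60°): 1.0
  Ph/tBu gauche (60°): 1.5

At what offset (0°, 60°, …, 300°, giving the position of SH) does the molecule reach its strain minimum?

180°

SH at 0° (eclipsed): COOH(0°)/SH(0°) eclipsed 2.6; tBu(120°)/Ph(120°) eclipsed 4.6; CN(240°)/H(240°) eclipsed 1.2 → 8.4 kcal/mol.
SH at 60° (staggered): COOH(0°)/SH(60°) gauche 0.9; tBu(120°)/SH(60°) gauche 1.3; tBu(120°)/Ph(180°) gauche 1.5; CN(240°)/Ph(180°) gauche 0.8 → 4.5 kcal/mol.
SH at 120° (eclipsed): COOH(0°)/H(0°) eclipsed 1.6; tBu(120°)/SH(120°) eclipsed 4.5; CN(240°)/Ph(240°) eclipsed 2.4 → 8.5 kcal/mol.
SH at 180° (staggered): COOH(0°)/Ph(300°) gauche 1.0; tBu(120°)/SH(180°) gauche 1.3; CN(240°)/SH(180°) gauche 0.7; CN(240°)/Ph(300°) gauche 0.8 → 3.8 kcal/mol.
SH at 240° (eclipsed): COOH(0°)/Ph(0°) eclipsed 3.1; tBu(120°)/H(120°) eclipsed 2.1; CN(240°)/SH(240°) eclipsed 1.9 → 7.1 kcal/mol.
SH at 300° (staggered): COOH(0°)/SH(300°) gauche 0.9; COOH(0°)/Ph(60°) gauche 1.0; tBu(120°)/Ph(60°) gauche 1.5; CN(240°)/SH(300°) gauche 0.7 → 4.1 kcal/mol.
The minimum (3.8 kcal/mol) occurs with SH at 180°.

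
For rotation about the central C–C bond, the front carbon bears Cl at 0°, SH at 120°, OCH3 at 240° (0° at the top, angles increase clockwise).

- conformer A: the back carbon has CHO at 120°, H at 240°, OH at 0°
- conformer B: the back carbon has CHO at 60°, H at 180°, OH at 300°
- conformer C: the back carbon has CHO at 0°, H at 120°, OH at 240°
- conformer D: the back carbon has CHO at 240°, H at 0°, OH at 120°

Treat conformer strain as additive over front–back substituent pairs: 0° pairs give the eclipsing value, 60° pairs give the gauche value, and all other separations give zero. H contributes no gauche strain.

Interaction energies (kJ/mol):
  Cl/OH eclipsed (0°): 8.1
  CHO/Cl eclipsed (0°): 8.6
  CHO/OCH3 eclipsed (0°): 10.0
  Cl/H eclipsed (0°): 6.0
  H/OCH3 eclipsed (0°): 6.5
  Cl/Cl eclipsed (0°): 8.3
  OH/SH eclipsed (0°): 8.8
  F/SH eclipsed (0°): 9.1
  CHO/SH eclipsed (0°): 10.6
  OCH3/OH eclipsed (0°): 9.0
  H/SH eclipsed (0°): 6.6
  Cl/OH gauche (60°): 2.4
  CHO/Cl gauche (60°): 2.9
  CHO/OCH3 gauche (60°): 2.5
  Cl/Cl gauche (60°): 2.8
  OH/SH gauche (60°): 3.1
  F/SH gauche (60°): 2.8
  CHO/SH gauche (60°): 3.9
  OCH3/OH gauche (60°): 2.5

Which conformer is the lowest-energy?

B

A (eclipsed): Cl–OH eclipsed, SH–CHO eclipsed, OCH3–H eclipsed; 8.1 + 10.6 + 6.5 = 25.2 kJ/mol.
B (staggered): Cl–CHO gauche, Cl–OH gauche, SH–CHO gauche, OCH3–OH gauche; 2.9 + 2.4 + 3.9 + 2.5 = 11.7 kJ/mol.
C (eclipsed): Cl–CHO eclipsed, SH–H eclipsed, OCH3–OH eclipsed; 8.6 + 6.6 + 9.0 = 24.2 kJ/mol.
D (eclipsed): Cl–H eclipsed, SH–OH eclipsed, OCH3–CHO eclipsed; 6.0 + 8.8 + 10.0 = 24.8 kJ/mol.
B has the lowest total (11.7 kJ/mol).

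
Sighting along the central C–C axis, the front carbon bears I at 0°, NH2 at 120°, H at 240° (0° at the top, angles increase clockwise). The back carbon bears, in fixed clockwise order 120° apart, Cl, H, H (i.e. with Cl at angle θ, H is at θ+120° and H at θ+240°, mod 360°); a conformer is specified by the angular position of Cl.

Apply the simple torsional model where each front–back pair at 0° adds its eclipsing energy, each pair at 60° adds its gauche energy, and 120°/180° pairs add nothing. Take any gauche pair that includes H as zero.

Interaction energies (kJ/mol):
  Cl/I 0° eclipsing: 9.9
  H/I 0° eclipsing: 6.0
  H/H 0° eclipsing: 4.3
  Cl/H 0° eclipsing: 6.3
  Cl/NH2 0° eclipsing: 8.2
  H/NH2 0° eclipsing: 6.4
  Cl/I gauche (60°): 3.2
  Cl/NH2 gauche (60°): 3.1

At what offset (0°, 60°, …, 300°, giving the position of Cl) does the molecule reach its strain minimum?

Cl at 0° (eclipsed): I–Cl eclipsed, NH2–H eclipsed, H–H eclipsed; 9.9 + 6.4 + 4.3 = 20.6 kJ/mol.
Cl at 60° (staggered): I–Cl gauche, NH2–Cl gauche; 3.2 + 3.1 = 6.3 kJ/mol.
Cl at 120° (eclipsed): I–H eclipsed, NH2–Cl eclipsed, H–H eclipsed; 6.0 + 8.2 + 4.3 = 18.5 kJ/mol.
Cl at 180° (staggered): NH2–Cl gauche; 3.1 = 3.1 kJ/mol.
Cl at 240° (eclipsed): I–H eclipsed, NH2–H eclipsed, H–Cl eclipsed; 6.0 + 6.4 + 6.3 = 18.7 kJ/mol.
Cl at 300° (staggered): I–Cl gauche; 3.2 = 3.2 kJ/mol.
The minimum (3.1 kJ/mol) occurs with Cl at 180°.

180°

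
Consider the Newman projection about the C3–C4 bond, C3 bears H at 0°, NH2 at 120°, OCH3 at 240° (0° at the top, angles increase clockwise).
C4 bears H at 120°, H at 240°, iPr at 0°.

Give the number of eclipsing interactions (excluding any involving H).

Every eclipsing pair involves H, so the count is 0.

0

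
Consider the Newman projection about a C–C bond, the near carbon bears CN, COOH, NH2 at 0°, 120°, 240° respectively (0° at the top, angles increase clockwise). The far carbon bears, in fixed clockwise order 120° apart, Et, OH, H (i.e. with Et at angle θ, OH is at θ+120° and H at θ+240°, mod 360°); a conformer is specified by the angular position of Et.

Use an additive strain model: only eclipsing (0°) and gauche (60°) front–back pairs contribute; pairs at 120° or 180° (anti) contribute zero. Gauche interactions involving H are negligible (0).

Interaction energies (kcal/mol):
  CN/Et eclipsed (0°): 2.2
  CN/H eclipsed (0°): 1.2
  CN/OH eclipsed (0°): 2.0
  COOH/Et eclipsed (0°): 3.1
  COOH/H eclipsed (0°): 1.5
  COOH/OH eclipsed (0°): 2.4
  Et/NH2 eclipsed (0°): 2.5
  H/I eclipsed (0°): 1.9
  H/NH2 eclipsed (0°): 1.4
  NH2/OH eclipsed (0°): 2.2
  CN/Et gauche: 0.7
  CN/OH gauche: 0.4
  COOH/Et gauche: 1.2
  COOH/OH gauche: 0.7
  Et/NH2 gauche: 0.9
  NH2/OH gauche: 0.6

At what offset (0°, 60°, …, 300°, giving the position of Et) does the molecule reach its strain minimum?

Et at 0° (eclipsed): CN(0°)/Et(0°) eclipsed 2.2; COOH(120°)/OH(120°) eclipsed 2.4; NH2(240°)/H(240°) eclipsed 1.4 → 6.0 kcal/mol.
Et at 60° (staggered): CN(0°)/Et(60°) gauche 0.7; COOH(120°)/Et(60°) gauche 1.2; COOH(120°)/OH(180°) gauche 0.7; NH2(240°)/OH(180°) gauche 0.6 → 3.2 kcal/mol.
Et at 120° (eclipsed): CN(0°)/H(0°) eclipsed 1.2; COOH(120°)/Et(120°) eclipsed 3.1; NH2(240°)/OH(240°) eclipsed 2.2 → 6.5 kcal/mol.
Et at 180° (staggered): CN(0°)/OH(300°) gauche 0.4; COOH(120°)/Et(180°) gauche 1.2; NH2(240°)/Et(180°) gauche 0.9; NH2(240°)/OH(300°) gauche 0.6 → 3.1 kcal/mol.
Et at 240° (eclipsed): CN(0°)/OH(0°) eclipsed 2.0; COOH(120°)/H(120°) eclipsed 1.5; NH2(240°)/Et(240°) eclipsed 2.5 → 6.0 kcal/mol.
Et at 300° (staggered): CN(0°)/Et(300°) gauche 0.7; CN(0°)/OH(60°) gauche 0.4; COOH(120°)/OH(60°) gauche 0.7; NH2(240°)/Et(300°) gauche 0.9 → 2.7 kcal/mol.
The minimum (2.7 kcal/mol) occurs with Et at 300°.

300°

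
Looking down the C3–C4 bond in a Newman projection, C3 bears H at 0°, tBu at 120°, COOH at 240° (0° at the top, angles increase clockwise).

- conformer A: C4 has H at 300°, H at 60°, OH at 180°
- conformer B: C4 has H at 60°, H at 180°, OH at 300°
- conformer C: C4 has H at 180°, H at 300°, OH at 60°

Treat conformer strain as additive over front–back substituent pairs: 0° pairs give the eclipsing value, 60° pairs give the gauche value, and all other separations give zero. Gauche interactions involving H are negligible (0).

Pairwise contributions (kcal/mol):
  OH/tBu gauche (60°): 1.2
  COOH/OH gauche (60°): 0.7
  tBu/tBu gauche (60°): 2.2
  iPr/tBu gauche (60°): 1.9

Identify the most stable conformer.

A (staggered): tBu(120°)/OH(180°) gauche 1.2; COOH(240°)/OH(180°) gauche 0.7 → 1.9 kcal/mol.
B (staggered): COOH(240°)/OH(300°) gauche 0.7 → 0.7 kcal/mol.
C (staggered): tBu(120°)/OH(60°) gauche 1.2 → 1.2 kcal/mol.
B has the lowest total (0.7 kcal/mol).

B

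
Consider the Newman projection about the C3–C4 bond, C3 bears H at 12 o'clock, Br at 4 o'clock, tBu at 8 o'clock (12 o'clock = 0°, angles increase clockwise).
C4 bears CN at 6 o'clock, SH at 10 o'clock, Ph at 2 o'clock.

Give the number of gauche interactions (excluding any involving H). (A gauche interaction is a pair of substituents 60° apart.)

Non-H gauche pairs: Br(120°)/CN(180°); Br(120°)/Ph(60°); tBu(240°)/CN(180°); tBu(240°)/SH(300°) — 4 interactions.

4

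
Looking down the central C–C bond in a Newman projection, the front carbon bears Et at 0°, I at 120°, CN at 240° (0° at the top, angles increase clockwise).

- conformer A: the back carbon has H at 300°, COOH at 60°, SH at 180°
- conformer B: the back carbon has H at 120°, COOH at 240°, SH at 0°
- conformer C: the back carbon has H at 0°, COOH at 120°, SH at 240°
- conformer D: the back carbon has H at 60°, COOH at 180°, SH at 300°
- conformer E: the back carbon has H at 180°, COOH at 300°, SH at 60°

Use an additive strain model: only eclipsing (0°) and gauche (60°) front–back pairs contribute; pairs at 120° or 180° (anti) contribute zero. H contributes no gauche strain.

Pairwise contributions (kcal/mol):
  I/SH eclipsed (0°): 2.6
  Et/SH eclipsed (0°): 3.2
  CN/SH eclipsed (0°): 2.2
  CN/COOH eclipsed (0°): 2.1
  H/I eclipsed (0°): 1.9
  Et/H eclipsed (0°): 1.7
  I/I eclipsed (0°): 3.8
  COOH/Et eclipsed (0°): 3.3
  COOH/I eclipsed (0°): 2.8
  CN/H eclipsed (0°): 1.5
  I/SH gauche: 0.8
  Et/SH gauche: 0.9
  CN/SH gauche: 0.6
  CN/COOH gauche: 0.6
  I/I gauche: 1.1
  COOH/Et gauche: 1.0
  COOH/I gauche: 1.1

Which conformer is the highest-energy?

B

A (staggered): Et(0°)/COOH(60°) gauche 1.0; I(120°)/COOH(60°) gauche 1.1; I(120°)/SH(180°) gauche 0.8; CN(240°)/SH(180°) gauche 0.6 → 3.5 kcal/mol.
B (eclipsed): Et(0°)/SH(0°) eclipsed 3.2; I(120°)/H(120°) eclipsed 1.9; CN(240°)/COOH(240°) eclipsed 2.1 → 7.2 kcal/mol.
C (eclipsed): Et(0°)/H(0°) eclipsed 1.7; I(120°)/COOH(120°) eclipsed 2.8; CN(240°)/SH(240°) eclipsed 2.2 → 6.7 kcal/mol.
D (staggered): Et(0°)/SH(300°) gauche 0.9; I(120°)/COOH(180°) gauche 1.1; CN(240°)/COOH(180°) gauche 0.6; CN(240°)/SH(300°) gauche 0.6 → 3.2 kcal/mol.
E (staggered): Et(0°)/COOH(300°) gauche 1.0; Et(0°)/SH(60°) gauche 0.9; I(120°)/SH(60°) gauche 0.8; CN(240°)/COOH(300°) gauche 0.6 → 3.3 kcal/mol.
B has the highest total (7.2 kcal/mol).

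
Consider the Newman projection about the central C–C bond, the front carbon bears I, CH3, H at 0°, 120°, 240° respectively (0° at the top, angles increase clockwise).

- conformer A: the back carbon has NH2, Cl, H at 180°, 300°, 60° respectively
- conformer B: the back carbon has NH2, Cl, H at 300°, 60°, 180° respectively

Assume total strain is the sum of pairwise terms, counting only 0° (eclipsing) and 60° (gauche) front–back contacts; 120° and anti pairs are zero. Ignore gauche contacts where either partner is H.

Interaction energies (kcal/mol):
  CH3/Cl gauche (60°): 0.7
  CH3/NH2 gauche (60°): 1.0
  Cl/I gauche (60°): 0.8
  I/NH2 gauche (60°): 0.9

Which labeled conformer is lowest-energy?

A (staggered): I(0°)/Cl(300°) gauche 0.8; CH3(120°)/NH2(180°) gauche 1.0 → 1.8 kcal/mol.
B (staggered): I(0°)/NH2(300°) gauche 0.9; I(0°)/Cl(60°) gauche 0.8; CH3(120°)/Cl(60°) gauche 0.7 → 2.4 kcal/mol.
A has the lowest total (1.8 kcal/mol).

A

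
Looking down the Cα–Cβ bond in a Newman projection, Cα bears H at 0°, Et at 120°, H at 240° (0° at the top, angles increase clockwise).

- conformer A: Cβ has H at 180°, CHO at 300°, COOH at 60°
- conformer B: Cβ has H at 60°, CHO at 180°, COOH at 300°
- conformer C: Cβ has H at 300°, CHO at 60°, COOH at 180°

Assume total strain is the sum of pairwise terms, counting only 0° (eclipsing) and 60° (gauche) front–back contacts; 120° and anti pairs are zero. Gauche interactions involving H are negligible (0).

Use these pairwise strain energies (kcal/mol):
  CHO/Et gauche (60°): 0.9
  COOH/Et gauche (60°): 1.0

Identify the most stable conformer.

A (staggered): Et(120°)/COOH(60°) gauche 1.0 → 1.0 kcal/mol.
B (staggered): Et(120°)/CHO(180°) gauche 0.9 → 0.9 kcal/mol.
C (staggered): Et(120°)/CHO(60°) gauche 0.9; Et(120°)/COOH(180°) gauche 1.0 → 1.9 kcal/mol.
B has the lowest total (0.9 kcal/mol).

B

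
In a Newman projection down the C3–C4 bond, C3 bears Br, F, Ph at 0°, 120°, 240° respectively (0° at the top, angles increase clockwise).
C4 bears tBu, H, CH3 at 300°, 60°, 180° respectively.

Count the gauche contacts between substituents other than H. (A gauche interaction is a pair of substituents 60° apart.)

Non-H gauche pairs: Br(0°)/tBu(300°); F(120°)/CH3(180°); Ph(240°)/tBu(300°); Ph(240°)/CH3(180°) — 4 interactions.

4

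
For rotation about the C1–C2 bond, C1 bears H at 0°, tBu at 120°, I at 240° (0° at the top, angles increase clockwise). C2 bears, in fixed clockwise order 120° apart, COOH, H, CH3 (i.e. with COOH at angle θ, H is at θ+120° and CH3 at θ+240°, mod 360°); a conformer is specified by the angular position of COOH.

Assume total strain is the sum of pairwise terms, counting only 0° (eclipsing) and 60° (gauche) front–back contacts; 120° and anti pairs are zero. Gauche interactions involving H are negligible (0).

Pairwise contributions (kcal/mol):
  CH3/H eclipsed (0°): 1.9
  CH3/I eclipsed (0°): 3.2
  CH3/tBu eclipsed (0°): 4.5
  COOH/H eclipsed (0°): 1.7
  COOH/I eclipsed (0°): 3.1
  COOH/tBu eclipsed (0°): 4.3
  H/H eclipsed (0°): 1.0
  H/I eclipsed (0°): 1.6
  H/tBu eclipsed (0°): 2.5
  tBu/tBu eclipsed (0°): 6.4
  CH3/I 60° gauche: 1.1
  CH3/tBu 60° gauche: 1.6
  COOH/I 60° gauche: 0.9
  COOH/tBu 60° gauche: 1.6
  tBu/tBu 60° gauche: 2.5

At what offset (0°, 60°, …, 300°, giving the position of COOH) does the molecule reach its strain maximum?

240°

COOH at 0° (eclipsed): H(0°)/COOH(0°) eclipsed 1.7; tBu(120°)/H(120°) eclipsed 2.5; I(240°)/CH3(240°) eclipsed 3.2 → 7.4 kcal/mol.
COOH at 60° (staggered): tBu(120°)/COOH(60°) gauche 1.6; I(240°)/CH3(300°) gauche 1.1 → 2.7 kcal/mol.
COOH at 120° (eclipsed): H(0°)/CH3(0°) eclipsed 1.9; tBu(120°)/COOH(120°) eclipsed 4.3; I(240°)/H(240°) eclipsed 1.6 → 7.8 kcal/mol.
COOH at 180° (staggered): tBu(120°)/COOH(180°) gauche 1.6; tBu(120°)/CH3(60°) gauche 1.6; I(240°)/COOH(180°) gauche 0.9 → 4.1 kcal/mol.
COOH at 240° (eclipsed): H(0°)/H(0°) eclipsed 1.0; tBu(120°)/CH3(120°) eclipsed 4.5; I(240°)/COOH(240°) eclipsed 3.1 → 8.6 kcal/mol.
COOH at 300° (staggered): tBu(120°)/CH3(180°) gauche 1.6; I(240°)/COOH(300°) gauche 0.9; I(240°)/CH3(180°) gauche 1.1 → 3.6 kcal/mol.
The maximum (8.6 kcal/mol) occurs with COOH at 240°.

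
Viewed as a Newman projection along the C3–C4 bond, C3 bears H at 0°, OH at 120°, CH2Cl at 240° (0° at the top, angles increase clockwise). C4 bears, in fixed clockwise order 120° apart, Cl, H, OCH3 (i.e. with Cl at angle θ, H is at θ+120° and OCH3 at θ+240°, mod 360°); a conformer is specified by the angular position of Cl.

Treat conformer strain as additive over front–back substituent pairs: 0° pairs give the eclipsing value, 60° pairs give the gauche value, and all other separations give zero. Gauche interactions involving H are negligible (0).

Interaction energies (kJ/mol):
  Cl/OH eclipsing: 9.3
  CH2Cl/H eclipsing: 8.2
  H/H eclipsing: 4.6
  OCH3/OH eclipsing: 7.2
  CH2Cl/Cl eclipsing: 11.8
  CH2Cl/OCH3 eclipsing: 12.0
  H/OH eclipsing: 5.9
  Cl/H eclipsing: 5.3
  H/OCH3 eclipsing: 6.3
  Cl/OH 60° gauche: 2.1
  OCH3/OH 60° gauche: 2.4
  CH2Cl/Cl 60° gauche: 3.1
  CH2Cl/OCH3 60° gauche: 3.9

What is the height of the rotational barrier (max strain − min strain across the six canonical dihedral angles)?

17.8 kJ/mol

Cl at 0° (eclipsed): H(0°)/Cl(0°) eclipsed 5.3; OH(120°)/H(120°) eclipsed 5.9; CH2Cl(240°)/OCH3(240°) eclipsed 12.0 → 23.2 kJ/mol.
Cl at 60° (staggered): OH(120°)/Cl(60°) gauche 2.1; CH2Cl(240°)/OCH3(300°) gauche 3.9 → 6.0 kJ/mol.
Cl at 120° (eclipsed): H(0°)/OCH3(0°) eclipsed 6.3; OH(120°)/Cl(120°) eclipsed 9.3; CH2Cl(240°)/H(240°) eclipsed 8.2 → 23.8 kJ/mol.
Cl at 180° (staggered): OH(120°)/Cl(180°) gauche 2.1; OH(120°)/OCH3(60°) gauche 2.4; CH2Cl(240°)/Cl(180°) gauche 3.1 → 7.6 kJ/mol.
Cl at 240° (eclipsed): H(0°)/H(0°) eclipsed 4.6; OH(120°)/OCH3(120°) eclipsed 7.2; CH2Cl(240°)/Cl(240°) eclipsed 11.8 → 23.6 kJ/mol.
Cl at 300° (staggered): OH(120°)/OCH3(180°) gauche 2.4; CH2Cl(240°)/Cl(300°) gauche 3.1; CH2Cl(240°)/OCH3(180°) gauche 3.9 → 9.4 kJ/mol.
Max at 120° (23.8 kJ/mol), min at 60° (6.0 kJ/mol); barrier = 17.8 kJ/mol.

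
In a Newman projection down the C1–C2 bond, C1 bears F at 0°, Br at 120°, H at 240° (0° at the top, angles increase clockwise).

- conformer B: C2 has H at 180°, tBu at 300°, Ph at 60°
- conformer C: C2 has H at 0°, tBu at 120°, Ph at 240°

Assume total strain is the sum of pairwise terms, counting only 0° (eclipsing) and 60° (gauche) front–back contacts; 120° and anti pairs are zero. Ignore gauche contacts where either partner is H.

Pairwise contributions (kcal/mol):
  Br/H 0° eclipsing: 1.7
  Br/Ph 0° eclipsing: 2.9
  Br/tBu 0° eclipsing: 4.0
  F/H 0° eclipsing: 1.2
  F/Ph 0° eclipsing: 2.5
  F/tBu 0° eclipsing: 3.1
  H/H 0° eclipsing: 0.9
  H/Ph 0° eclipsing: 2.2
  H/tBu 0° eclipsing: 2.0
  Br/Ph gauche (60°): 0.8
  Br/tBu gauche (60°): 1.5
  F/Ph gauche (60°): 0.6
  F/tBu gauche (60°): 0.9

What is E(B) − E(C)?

B (staggered): F(0°)/tBu(300°) gauche 0.9; F(0°)/Ph(60°) gauche 0.6; Br(120°)/Ph(60°) gauche 0.8 → 2.3 kcal/mol.
C (eclipsed): F(0°)/H(0°) eclipsed 1.2; Br(120°)/tBu(120°) eclipsed 4.0; H(240°)/Ph(240°) eclipsed 2.2 → 7.4 kcal/mol.
E(B) − E(C) = 2.3 − 7.4 = -5.1 kcal/mol.

-5.1 kcal/mol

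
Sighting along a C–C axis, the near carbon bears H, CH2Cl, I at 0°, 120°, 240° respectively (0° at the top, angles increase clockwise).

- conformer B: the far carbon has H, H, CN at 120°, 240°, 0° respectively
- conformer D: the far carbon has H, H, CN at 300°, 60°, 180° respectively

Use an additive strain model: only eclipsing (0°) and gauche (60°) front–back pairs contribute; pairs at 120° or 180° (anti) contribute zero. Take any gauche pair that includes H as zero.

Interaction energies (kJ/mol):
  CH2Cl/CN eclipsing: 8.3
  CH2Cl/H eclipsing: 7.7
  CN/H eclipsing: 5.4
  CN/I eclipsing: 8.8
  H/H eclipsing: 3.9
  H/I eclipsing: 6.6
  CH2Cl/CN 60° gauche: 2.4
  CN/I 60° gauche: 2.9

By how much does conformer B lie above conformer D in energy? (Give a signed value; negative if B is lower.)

+14.4 kJ/mol

B is eclipsed. H at 0° is eclipsed with CN at 0° (5.4); CH2Cl at 120° is eclipsed with H at 120° (7.7); I at 240° is eclipsed with H at 240° (6.6). Total 19.7 kJ/mol.
D is staggered. CH2Cl at 120° is gauche with CN at 180° (2.4); I at 240° is gauche with CN at 180° (2.9). Total 5.3 kJ/mol.
E(B) − E(D) = 19.7 − 5.3 = +14.4 kJ/mol.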